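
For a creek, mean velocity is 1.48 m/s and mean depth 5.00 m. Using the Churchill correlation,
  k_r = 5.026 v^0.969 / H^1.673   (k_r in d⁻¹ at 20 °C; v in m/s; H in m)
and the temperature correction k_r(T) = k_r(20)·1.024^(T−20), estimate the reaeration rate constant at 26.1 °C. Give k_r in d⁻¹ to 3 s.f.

k_r(20) = 5.026 × 1.48^0.969 / 5.00^1.673 = 5.026 × 1.462 / 14.77 = 0.4975 d⁻¹.
k_r(26.1) = 0.4975 × 1.024^(26.1−20) = 0.4975 × 1.156 = 0.5750 d⁻¹.

k_r ≈ 0.575 d⁻¹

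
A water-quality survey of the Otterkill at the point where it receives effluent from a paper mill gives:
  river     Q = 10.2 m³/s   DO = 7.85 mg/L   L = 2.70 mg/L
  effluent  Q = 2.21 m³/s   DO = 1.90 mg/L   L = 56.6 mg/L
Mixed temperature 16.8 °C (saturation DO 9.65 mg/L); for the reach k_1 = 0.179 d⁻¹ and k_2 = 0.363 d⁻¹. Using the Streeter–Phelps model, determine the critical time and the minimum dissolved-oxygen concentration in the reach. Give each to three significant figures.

t_c ≈ 2.36 d; minimum DO ≈ 5.67 mg/L

Mixed DO = (10.2×7.85 + 2.21×1.90)/(10.2+2.21) = 84.27/12.41 = 6.790 mg/L.
Mixed L₀ = (10.2×2.70 + 2.21×56.6)/(12.41) = 152.6/12.41 = 12.30 mg/L.
Initial deficit D₀ = C_s − DO₀ = 9.65 − 6.790 = 2.860 mg/L.
t_c = (1/0.1840) ln[(0.363/0.179)(1 − 2.860×0.1840/(0.179×12.30))] = 5.435 × ln(1.543) = 2.358 d.
D_c = (0.179/0.363) × 12.30 × e^(−0.179×2.358) = 0.4931 × 12.30 × 0.6557 = 3.976 mg/L.
Minimum DO = 9.65 − 3.976 = 5.674 mg/L.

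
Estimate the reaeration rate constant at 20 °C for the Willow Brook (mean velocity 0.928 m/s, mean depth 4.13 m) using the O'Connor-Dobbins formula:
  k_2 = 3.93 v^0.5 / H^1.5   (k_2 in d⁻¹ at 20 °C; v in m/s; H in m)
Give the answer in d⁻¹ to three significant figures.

k_2 = 3.93 × 0.928^0.5 / 4.13^1.5 = 3.93 × 0.9633 / 8.393 = 0.4511 d⁻¹.

k_2 ≈ 0.451 d⁻¹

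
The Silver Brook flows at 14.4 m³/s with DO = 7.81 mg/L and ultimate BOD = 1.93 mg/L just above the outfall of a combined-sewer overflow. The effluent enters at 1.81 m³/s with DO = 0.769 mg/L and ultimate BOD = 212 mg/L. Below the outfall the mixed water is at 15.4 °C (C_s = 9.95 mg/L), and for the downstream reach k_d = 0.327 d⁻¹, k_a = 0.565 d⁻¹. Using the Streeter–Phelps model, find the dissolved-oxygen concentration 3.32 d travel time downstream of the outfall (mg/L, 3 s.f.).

Mixed DO = (14.4×7.81 + 1.81×0.769)/(14.4+1.81) = 113.9/16.21 = 7.024 mg/L.
Mixed L₀ = (14.4×1.93 + 1.81×212)/(16.21) = 411.5/16.21 = 25.39 mg/L.
Initial deficit D₀ = C_s − DO₀ = 9.95 − 7.024 = 2.926 mg/L.
D(3.32) = [0.327×25.39/(0.565−0.327)](e^(−0.327×3.32) − e^(−0.565×3.32)) + 2.926 e^(−0.565×3.32)
= 34.88 × (0.3377 − 0.1532) + 2.926 × 0.1532 = 6.882 mg/L.
DO = 9.95 − 6.882 = 3.068 mg/L.

DO ≈ 3.07 mg/L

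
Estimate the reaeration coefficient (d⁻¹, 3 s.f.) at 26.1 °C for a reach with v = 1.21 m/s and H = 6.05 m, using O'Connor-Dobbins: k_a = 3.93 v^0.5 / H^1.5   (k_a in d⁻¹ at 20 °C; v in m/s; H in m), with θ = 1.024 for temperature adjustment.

k_a ≈ 0.336 d⁻¹

k_a(20) = 3.93 × 1.21^0.5 / 6.05^1.5 = 3.93 × 1.100 / 14.88 = 0.2905 d⁻¹.
k_a(26.1) = 0.2905 × 1.024^(26.1−20) = 0.2905 × 1.156 = 0.3357 d⁻¹.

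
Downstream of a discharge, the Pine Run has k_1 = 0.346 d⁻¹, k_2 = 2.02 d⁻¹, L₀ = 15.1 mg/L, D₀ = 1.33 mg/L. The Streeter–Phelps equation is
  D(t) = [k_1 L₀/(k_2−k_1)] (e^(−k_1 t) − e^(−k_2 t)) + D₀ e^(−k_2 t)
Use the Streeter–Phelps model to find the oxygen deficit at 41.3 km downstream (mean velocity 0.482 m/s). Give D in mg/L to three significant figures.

D ≈ 1.97 mg/L

Travel time t = x/v = 41.3 km / (0.482 m/s) = 41300 m / 0.482 m/s = 85680 s = 0.9917 d.
k_1 L₀/(k_2−k_1) = 0.346×15.1/(2.02−0.346) = 5.225/1.674 = 3.121 mg/L.
e^(−k_1 t) = e^(−0.346×0.9917) = 0.7095; e^(−k_2 t) = e^(−2.02×0.9917) = 0.1349.
D = 3.121 × (0.7095 − 0.1349) + 1.33 × 0.1349 = 1.793 + 0.1794 = 1.973 mg/L.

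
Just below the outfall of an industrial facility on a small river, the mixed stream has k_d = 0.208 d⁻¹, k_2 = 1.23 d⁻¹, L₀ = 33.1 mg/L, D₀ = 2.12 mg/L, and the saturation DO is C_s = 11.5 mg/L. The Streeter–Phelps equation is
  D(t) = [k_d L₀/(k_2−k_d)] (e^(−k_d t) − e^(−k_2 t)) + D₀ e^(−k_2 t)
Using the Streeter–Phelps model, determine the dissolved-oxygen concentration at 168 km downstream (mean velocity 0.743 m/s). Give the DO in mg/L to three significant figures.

Travel time t = x/v = 168 km / (0.743 m/s) = 168000 m / 0.743 m/s = 226100 s = 2.617 d.
k_d L₀/(k_2−k_d) = 0.208×33.1/(1.23−0.208) = 6.885/1.022 = 6.737 mg/L.
e^(−k_d t) = e^(−0.208×2.617) = 0.5802; e^(−k_2 t) = e^(−1.23×2.617) = 0.04000.
D = 6.737 × (0.5802 − 0.04000) + 2.12 × 0.04000 = 3.639 + 0.08480 = 3.724 mg/L.
DO = C_s − D = 11.5 − 3.724 = 7.776 mg/L.

DO ≈ 7.78 mg/L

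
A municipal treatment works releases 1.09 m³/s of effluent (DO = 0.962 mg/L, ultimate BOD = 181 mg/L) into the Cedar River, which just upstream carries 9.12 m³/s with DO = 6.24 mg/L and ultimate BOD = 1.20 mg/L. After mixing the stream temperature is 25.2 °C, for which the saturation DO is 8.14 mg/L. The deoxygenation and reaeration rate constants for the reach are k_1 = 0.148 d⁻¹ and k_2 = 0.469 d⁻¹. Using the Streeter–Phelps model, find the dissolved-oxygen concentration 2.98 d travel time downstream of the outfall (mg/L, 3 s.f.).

Mixed DO = (9.12×6.24 + 1.09×0.962)/(9.12+1.09) = 57.96/10.21 = 5.677 mg/L.
Mixed L₀ = (9.12×1.20 + 1.09×181)/(10.21) = 208.2/10.21 = 20.40 mg/L.
Initial deficit D₀ = C_s − DO₀ = 8.14 − 5.677 = 2.463 mg/L.
D(2.98) = [0.148×20.40/(0.469−0.148)](e^(−0.148×2.98) − e^(−0.469×2.98)) + 2.463 e^(−0.469×2.98)
= 9.403 × (0.6434 − 0.2472) + 2.463 × 0.2472 = 4.334 mg/L.
DO = 8.14 − 4.334 = 3.806 mg/L.

DO ≈ 3.81 mg/L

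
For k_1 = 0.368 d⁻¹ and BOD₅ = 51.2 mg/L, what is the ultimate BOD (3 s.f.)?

BOD₅ = L₀(1 − e^(−5k_1)) ⇒ L₀ = BOD₅ / (1 − e^(−5×0.368))
= 51.2 / (1 − 0.1588) = 51.2 / 0.8412 = 60.87 mg/L.

L₀ ≈ 60.9 mg/L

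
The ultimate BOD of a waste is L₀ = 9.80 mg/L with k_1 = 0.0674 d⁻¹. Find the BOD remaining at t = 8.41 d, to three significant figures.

L ≈ 5.56 mg/L

L_t = L₀ e^(−k_1 t) = 9.80 × e^(−0.0674×8.41) = 9.80 × 0.5673 = 5.560 mg/L.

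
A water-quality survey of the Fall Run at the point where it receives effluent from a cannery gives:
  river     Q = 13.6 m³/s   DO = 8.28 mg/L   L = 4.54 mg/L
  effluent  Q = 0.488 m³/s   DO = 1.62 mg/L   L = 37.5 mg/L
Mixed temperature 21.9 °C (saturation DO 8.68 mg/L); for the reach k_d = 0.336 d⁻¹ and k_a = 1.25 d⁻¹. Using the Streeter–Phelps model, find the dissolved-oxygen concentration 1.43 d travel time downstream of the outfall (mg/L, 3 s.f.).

Mixed DO = (13.6×8.28 + 0.488×1.62)/(13.6+0.488) = 113.4/14.09 = 8.049 mg/L.
Mixed L₀ = (13.6×4.54 + 0.488×37.5)/(14.09) = 80.04/14.09 = 5.682 mg/L.
Initial deficit D₀ = C_s − DO₀ = 8.68 − 8.049 = 0.6307 mg/L.
D(1.43) = [0.336×5.682/(1.25−0.336)](e^(−0.336×1.43) − e^(−1.25×1.43)) + 0.6307 e^(−1.25×1.43)
= 2.089 × (0.6185 − 0.1674) + 0.6307 × 0.1674 = 1.048 mg/L.
DO = 8.68 − 1.048 = 7.632 mg/L.

DO ≈ 7.63 mg/L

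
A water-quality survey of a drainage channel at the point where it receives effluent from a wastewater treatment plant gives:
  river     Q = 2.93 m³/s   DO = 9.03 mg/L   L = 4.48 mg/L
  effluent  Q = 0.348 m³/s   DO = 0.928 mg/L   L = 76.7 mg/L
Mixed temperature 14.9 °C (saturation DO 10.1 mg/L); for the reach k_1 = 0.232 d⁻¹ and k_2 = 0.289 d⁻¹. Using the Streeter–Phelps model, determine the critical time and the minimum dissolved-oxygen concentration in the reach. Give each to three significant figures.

t_c ≈ 3.16 d; minimum DO ≈ 5.41 mg/L

Mixed DO = (2.93×9.03 + 0.348×0.928)/(2.93+0.348) = 26.78/3.278 = 8.170 mg/L.
Mixed L₀ = (2.93×4.48 + 0.348×76.7)/(3.278) = 39.82/3.278 = 12.15 mg/L.
Initial deficit D₀ = C_s − DO₀ = 10.1 − 8.170 = 1.930 mg/L.
t_c = (1/0.05700) ln[(0.289/0.232)(1 − 1.930×0.05700/(0.232×12.15))] = 17.54 × ln(1.197) = 3.156 d.
D_c = (0.232/0.289) × 12.15 × e^(−0.232×3.156) = 0.8028 × 12.15 × 0.4809 = 4.689 mg/L.
Minimum DO = 10.1 − 4.689 = 5.411 mg/L.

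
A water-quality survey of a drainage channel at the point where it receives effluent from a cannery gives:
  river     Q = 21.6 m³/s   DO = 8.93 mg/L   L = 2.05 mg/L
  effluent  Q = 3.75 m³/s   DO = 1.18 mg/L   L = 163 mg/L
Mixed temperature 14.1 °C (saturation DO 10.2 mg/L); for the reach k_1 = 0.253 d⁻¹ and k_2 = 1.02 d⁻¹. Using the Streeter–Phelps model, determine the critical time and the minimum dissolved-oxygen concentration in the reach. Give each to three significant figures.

Mixed DO = (21.6×8.93 + 3.75×1.18)/(21.6+3.75) = 197.3/25.35 = 7.784 mg/L.
Mixed L₀ = (21.6×2.05 + 3.75×163)/(25.35) = 655.5/25.35 = 25.86 mg/L.
Initial deficit D₀ = C_s − DO₀ = 10.2 − 7.784 = 2.416 mg/L.
t_c = (1/0.7670) ln[(1.02/0.253)(1 − 2.416×0.7670/(0.253×25.86))] = 1.304 × ln(2.889) = 1.383 d.
D_c = (0.253/1.02) × 25.86 × e^(−0.253×1.383) = 0.2480 × 25.86 × 0.7047 = 4.520 mg/L.
Minimum DO = 10.2 − 4.520 = 5.680 mg/L.

t_c ≈ 1.38 d; minimum DO ≈ 5.68 mg/L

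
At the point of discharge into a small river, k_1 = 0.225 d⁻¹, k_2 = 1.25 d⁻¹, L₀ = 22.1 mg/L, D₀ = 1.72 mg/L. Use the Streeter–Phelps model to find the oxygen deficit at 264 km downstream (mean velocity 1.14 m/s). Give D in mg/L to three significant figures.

Travel time t = x/v = 264 km / (1.14 m/s) = 264000 m / 1.14 m/s = 231600 s = 2.680 d.
k_1 L₀/(k_2−k_1) = 0.225×22.1/(1.25−0.225) = 4.973/1.025 = 4.851 mg/L.
e^(−k_1 t) = e^(−0.225×2.680) = 0.5471; e^(−k_2 t) = e^(−1.25×2.680) = 0.03507.
D = 4.851 × (0.5471 − 0.03507) + 1.72 × 0.03507 = 2.484 + 0.06032 = 2.544 mg/L.

D ≈ 2.54 mg/L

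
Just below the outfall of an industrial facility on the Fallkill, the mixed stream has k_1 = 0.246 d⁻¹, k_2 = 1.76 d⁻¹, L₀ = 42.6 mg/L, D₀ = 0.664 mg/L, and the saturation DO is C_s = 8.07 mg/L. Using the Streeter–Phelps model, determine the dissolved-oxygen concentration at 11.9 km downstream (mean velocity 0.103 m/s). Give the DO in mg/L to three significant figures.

DO ≈ 3.68 mg/L

Travel time t = x/v = 11.9 km / (0.103 m/s) = 11900 m / 0.103 m/s = 115500 s = 1.337 d.
k_1 L₀/(k_2−k_1) = 0.246×42.6/(1.76−0.246) = 10.48/1.514 = 6.922 mg/L.
e^(−k_1 t) = e^(−0.246×1.337) = 0.7197; e^(−k_2 t) = e^(−1.76×1.337) = 0.09504.
D = 6.922 × (0.7197 − 0.09504) + 0.664 × 0.09504 = 4.324 + 0.06311 = 4.387 mg/L.
DO = C_s − D = 8.07 − 4.387 = 3.683 mg/L.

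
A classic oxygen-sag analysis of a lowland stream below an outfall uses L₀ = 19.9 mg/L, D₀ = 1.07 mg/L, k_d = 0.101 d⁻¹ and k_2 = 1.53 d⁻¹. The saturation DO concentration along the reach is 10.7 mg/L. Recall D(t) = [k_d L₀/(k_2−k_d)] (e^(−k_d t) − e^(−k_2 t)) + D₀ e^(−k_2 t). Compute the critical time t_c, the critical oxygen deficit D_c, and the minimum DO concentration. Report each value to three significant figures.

t_c = [1/(k_2−k_d)] ln[(k_2/k_d)(1 − D₀(k_2−k_d)/(k_d L₀))]
= [1/(1.53−0.101)] ln[(1.53/0.101)(1 − 1.07×1.429/(0.101×19.9))]
= (1/1.429) ln[15.15 × 0.2393] = 0.6998 × ln(3.624) = 0.6998 × 1.288 = 0.9011 d.
D_c = (k_d/k_2) L₀ e^(−k_d t_c) = (0.101/1.53) × 19.9 × e^(−0.101×0.9011) = 0.06601 × 19.9 × 0.9130 = 1.199 mg/L.
Minimum DO = C_s − D_c = 10.7 − 1.199 = 9.501 mg/L.

t_c ≈ 0.901 d; D_c ≈ 1.20 mg/L; min DO ≈ 9.50 mg/L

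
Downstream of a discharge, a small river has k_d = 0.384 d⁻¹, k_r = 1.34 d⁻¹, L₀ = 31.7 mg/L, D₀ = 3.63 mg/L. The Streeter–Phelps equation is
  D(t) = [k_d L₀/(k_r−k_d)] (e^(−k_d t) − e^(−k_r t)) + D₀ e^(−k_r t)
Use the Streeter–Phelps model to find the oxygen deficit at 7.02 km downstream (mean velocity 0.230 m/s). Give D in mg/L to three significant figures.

Travel time t = x/v = 7.02 km / (0.230 m/s) = 7020 m / 0.230 m/s = 30520 s = 0.3533 d.
k_d L₀/(k_r−k_d) = 0.384×31.7/(1.34−0.384) = 12.17/0.9560 = 12.73 mg/L.
e^(−k_d t) = e^(−0.384×0.3533) = 0.8731; e^(−k_r t) = e^(−1.34×0.3533) = 0.6229.
D = 12.73 × (0.8731 − 0.6229) + 3.63 × 0.6229 = 3.186 + 2.261 = 5.448 mg/L.

D ≈ 5.45 mg/L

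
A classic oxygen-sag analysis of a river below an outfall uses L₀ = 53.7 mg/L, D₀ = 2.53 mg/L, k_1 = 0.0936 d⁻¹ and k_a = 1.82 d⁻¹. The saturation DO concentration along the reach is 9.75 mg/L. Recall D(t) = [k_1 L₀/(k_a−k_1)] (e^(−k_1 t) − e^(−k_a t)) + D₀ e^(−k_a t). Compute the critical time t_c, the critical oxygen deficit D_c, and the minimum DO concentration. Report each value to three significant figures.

t_c ≈ 0.542 d; D_c ≈ 2.63 mg/L; min DO ≈ 7.12 mg/L

t_c = [1/(k_a−k_1)] ln[(k_a/k_1)(1 − D₀(k_a−k_1)/(k_1 L₀))]
= [1/(1.82−0.0936)] ln[(1.82/0.0936)(1 − 2.53×1.726/(0.0936×53.7))]
= (1/1.726) ln[19.44 × 0.1310] = 0.5792 × ln(2.548) = 0.5792 × 0.9351 = 0.5417 d.
L(t_c) = L₀ e^(−k_1 t_c) = 53.7 × 0.9506 = 51.05 mg/L, and at the critical point k_a D_c = k_1 L, so D_c = (0.0936/1.82) × 51.05 = 2.625 mg/L.
Minimum DO = C_s − D_c = 9.75 − 2.625 = 7.125 mg/L.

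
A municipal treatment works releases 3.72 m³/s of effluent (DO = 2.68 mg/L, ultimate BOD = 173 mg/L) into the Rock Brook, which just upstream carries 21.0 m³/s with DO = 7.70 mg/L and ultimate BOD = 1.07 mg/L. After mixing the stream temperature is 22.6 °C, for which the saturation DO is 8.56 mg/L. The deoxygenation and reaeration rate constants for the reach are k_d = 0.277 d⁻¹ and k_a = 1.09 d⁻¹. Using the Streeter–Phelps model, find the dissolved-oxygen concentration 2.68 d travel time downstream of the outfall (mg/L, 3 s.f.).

Mixed DO = (21.0×7.70 + 3.72×2.68)/(21.0+3.72) = 171.7/24.72 = 6.945 mg/L.
Mixed L₀ = (21.0×1.07 + 3.72×173)/(24.72) = 666.0/24.72 = 26.94 mg/L.
Initial deficit D₀ = C_s − DO₀ = 8.56 − 6.945 = 1.615 mg/L.
D(2.68) = [0.277×26.94/(1.09−0.277)](e^(−0.277×2.68) − e^(−1.09×2.68)) + 1.615 e^(−1.09×2.68)
= 9.180 × (0.4760 − 0.05387) + 1.615 × 0.05387 = 3.962 mg/L.
DO = 8.56 − 3.962 = 4.598 mg/L.

DO ≈ 4.60 mg/L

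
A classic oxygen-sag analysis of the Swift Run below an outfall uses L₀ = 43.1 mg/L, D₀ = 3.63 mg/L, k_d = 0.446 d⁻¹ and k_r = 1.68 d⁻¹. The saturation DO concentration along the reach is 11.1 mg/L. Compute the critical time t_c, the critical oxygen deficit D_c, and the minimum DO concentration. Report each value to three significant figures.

At the critical point dD/dt = 0, so k_d L₀ e^(−k_d t) = k_r D. Substituting D(t) from the Streeter–Phelps equation and solving for t gives
t_c = ln[(k_r/k_d)(1 − D₀(k_r−k_d)/(k_d L₀))] / (k_r−k_d).
Here k_r−k_d = 1.234 d⁻¹ and 1 − D₀(k_r−k_d)/(k_d L₀) = 1 − 3.63×1.234/(0.446×43.1) = 0.7670, so
t_c = ln(3.767 × 0.7670) / 1.234 = 1.061 / 1.234 = 0.8597 d.
L(t_c) = L₀ e^(−k_d t_c) = 43.1 × 0.6815 = 29.37 mg/L, and at the critical point k_r D_c = k_d L, so D_c = (0.446/1.68) × 29.37 = 7.798 mg/L.
Minimum DO = C_s − D_c = 11.1 − 7.798 = 3.302 mg/L.

t_c ≈ 0.860 d; D_c ≈ 7.80 mg/L; min DO ≈ 3.30 mg/L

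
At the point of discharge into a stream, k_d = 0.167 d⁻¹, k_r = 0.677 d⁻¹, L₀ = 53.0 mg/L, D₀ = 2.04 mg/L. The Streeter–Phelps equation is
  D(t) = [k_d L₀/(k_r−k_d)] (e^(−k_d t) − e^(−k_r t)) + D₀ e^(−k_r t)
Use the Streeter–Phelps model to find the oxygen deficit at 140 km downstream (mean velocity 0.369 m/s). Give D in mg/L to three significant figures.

D ≈ 7.55 mg/L

Travel time t = x/v = 140 km / (0.369 m/s) = 140000 m / 0.369 m/s = 379400 s = 4.391 d.
k_d L₀/(k_r−k_d) = 0.167×53.0/(0.677−0.167) = 8.851/0.5100 = 17.35 mg/L.
e^(−k_d t) = e^(−0.167×4.391) = 0.4803; e^(−k_r t) = e^(−0.677×4.391) = 0.05116.
D = 17.35 × (0.4803 − 0.05116) + 2.04 × 0.05116 = 7.448 + 0.1044 = 7.552 mg/L.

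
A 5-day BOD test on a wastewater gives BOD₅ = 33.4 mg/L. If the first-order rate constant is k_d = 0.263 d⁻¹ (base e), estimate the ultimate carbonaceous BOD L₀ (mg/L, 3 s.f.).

L₀ ≈ 45.7 mg/L

BOD₅ = L₀(1 − e^(−5k_d)) ⇒ L₀ = BOD₅ / (1 − e^(−5×0.263))
= 33.4 / (1 − 0.2685) = 33.4 / 0.7315 = 45.66 mg/L.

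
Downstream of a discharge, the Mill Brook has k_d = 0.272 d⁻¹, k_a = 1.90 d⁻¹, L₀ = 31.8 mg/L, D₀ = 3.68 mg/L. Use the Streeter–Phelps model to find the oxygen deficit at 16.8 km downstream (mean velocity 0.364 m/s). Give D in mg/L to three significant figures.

D ≈ 4.00 mg/L

Travel time t = x/v = 16.8 km / (0.364 m/s) = 16800 m / 0.364 m/s = 46150 s = 0.5342 d.
k_d L₀/(k_a−k_d) = 0.272×31.8/(1.90−0.272) = 8.650/1.628 = 5.313 mg/L.
e^(−k_d t) = e^(−0.272×0.5342) = 0.8648; e^(−k_a t) = e^(−1.90×0.5342) = 0.3624.
D = 5.313 × (0.8648 − 0.3624) + 3.68 × 0.3624 = 2.669 + 1.334 = 4.003 mg/L.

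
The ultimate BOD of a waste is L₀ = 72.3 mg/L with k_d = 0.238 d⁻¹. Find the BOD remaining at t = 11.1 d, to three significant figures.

L_t = L₀ e^(−k_d t) = 72.3 × e^(−0.238×11.1) = 72.3 × 0.07123 = 5.150 mg/L.

L ≈ 5.15 mg/L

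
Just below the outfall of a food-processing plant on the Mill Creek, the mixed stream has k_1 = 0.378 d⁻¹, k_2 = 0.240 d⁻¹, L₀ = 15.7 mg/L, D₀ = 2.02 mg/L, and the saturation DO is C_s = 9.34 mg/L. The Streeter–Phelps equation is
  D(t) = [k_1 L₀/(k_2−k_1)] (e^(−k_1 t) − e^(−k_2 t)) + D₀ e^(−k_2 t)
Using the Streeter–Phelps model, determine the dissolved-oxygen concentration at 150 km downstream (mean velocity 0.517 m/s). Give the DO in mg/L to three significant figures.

Travel time t = x/v = 150 km / (0.517 m/s) = 150000 m / 0.517 m/s = 290100 s = 3.358 d.
k_1 L₀/(k_2−k_1) = 0.378×15.7/(0.240−0.378) = 5.935/-0.1380 = -43.00 mg/L.
e^(−k_1 t) = e^(−0.378×3.358) = 0.2810; e^(−k_2 t) = e^(−0.240×3.358) = 0.4467.
D = -43.00 × (0.2810 − 0.4467) + 2.02 × 0.4467 = 7.124 + 0.9023 = 8.026 mg/L.
DO = C_s − D = 9.34 − 8.026 = 1.314 mg/L.

DO ≈ 1.31 mg/L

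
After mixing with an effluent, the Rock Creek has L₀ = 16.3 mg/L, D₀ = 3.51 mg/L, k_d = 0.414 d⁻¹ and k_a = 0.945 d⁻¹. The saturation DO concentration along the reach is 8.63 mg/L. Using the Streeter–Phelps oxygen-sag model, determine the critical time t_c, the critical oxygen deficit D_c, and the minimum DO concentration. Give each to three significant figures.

t_c = [1/(k_a−k_d)] ln[(k_a/k_d)(1 − D₀(k_a−k_d)/(k_d L₀))]
= [1/(0.945−0.414)] ln[(0.945/0.414)(1 − 3.51×0.5310/(0.414×16.3))]
= (1/0.5310) ln[2.283 × 0.7238] = 1.883 × ln(1.652) = 1.883 × 0.5021 = 0.9456 d.
L(t_c) = L₀ e^(−k_d t_c) = 16.3 × 0.6761 = 11.02 mg/L, and at the critical point k_a D_c = k_d L, so D_c = (0.414/0.945) × 11.02 = 4.828 mg/L.
Minimum DO = C_s − D_c = 8.63 − 4.828 = 3.802 mg/L.

t_c ≈ 0.946 d; D_c ≈ 4.83 mg/L; min DO ≈ 3.80 mg/L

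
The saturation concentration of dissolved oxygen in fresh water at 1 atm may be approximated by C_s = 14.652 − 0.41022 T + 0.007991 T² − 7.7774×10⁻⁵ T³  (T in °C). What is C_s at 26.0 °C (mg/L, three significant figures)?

C_s ≈ 8.02 mg/L

C_s = 14.652 − 0.41022×26.0 + 0.007991×26.0² − 7.7774×10⁻⁵×26.0³ = 8.021 mg/L.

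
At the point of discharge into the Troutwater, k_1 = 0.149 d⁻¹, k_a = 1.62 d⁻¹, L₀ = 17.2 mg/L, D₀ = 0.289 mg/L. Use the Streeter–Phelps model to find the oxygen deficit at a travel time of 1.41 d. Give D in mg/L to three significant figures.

k_1 L₀/(k_a−k_1) = 0.149×17.2/(1.62−0.149) = 2.563/1.471 = 1.742 mg/L.
e^(−k_1 t) = e^(−0.149×1.410) = 0.8105; e^(−k_a t) = e^(−1.62×1.410) = 0.1019.
D = 1.742 × (0.8105 − 0.1019) + 0.289 × 0.1019 = 1.235 + 0.02944 = 1.264 mg/L.

D ≈ 1.26 mg/L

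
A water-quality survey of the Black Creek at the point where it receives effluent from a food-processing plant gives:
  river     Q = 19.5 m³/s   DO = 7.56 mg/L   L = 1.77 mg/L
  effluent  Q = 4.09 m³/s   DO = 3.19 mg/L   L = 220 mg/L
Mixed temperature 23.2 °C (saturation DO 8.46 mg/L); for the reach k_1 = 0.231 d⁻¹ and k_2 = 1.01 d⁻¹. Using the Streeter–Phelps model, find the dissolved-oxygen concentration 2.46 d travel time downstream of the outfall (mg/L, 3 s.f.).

DO ≈ 2.65 mg/L

Mixed DO = (19.5×7.56 + 4.09×3.19)/(19.5+4.09) = 160.5/23.59 = 6.802 mg/L.
Mixed L₀ = (19.5×1.77 + 4.09×220)/(23.59) = 934.3/23.59 = 39.61 mg/L.
Initial deficit D₀ = C_s − DO₀ = 8.46 − 6.802 = 1.658 mg/L.
D(2.46) = [0.231×39.61/(1.01−0.231)](e^(−0.231×2.46) − e^(−1.01×2.46)) + 1.658 e^(−1.01×2.46)
= 11.74 × (0.5665 − 0.08336) + 1.658 × 0.08336 = 5.813 mg/L.
DO = 8.46 − 5.813 = 2.647 mg/L.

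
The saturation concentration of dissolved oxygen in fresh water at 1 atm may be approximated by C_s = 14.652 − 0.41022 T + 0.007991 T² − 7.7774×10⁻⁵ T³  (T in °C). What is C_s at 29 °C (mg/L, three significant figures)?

C_s ≈ 7.58 mg/L

C_s = 14.652 − 0.41022×29 + 0.007991×29² − 7.7774×10⁻⁵×29³ = 7.579 mg/L.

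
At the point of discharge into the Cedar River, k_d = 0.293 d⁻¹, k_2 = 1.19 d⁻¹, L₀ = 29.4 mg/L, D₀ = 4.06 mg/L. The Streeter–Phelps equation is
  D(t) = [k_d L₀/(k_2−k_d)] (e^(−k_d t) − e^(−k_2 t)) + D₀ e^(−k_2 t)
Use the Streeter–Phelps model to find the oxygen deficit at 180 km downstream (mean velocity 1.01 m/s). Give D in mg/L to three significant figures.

Travel time t = x/v = 180 km / (1.01 m/s) = 180000 m / 1.01 m/s = 178200 s = 2.063 d.
k_d L₀/(k_2−k_d) = 0.293×29.4/(1.19−0.293) = 8.614/0.8970 = 9.603 mg/L.
e^(−k_d t) = e^(−0.293×2.063) = 0.5464; e^(−k_2 t) = e^(−1.19×2.063) = 0.08590.
D = 9.603 × (0.5464 − 0.08590) + 4.06 × 0.08590 = 4.423 + 0.3487 = 4.771 mg/L.

D ≈ 4.77 mg/L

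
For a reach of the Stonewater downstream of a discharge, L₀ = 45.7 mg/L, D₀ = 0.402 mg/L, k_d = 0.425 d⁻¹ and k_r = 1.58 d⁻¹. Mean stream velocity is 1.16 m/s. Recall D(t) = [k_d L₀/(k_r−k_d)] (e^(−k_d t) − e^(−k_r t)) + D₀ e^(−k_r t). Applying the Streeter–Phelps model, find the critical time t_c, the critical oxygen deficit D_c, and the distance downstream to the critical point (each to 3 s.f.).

t_c = [1/(k_r−k_d)] ln[(k_r/k_d)(1 − D₀(k_r−k_d)/(k_d L₀))]
= [1/(1.58−0.425)] ln[(1.58/0.425)(1 − 0.402×1.155/(0.425×45.7))]
= (1/1.155) ln[3.718 × 0.9761] = 0.8658 × ln(3.629) = 0.8658 × 1.289 = 1.116 d.
D_c = (k_d/k_r) L₀ e^(−k_d t_c) = (0.425/1.58) × 45.7 × e^(−0.425×1.116) = 0.2690 × 45.7 × 0.6223 = 7.650 mg/L.
x_c = v t_c = 1.16 m/s × 1.116 d × 86400 s/d = 111800 m ≈ 112 km.

t_c ≈ 1.12 d; D_c ≈ 7.65 mg/L; x_c ≈ 112 km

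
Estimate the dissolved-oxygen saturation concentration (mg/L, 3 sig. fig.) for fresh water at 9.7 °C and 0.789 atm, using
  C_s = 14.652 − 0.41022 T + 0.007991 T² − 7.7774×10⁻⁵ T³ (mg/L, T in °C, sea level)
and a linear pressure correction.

At sea level: C_s = 14.652 − 0.41022×9.7 + 0.007991×9.7² − 7.7774×10⁻⁵×9.7³ = 11.35 mg/L.
Pressure correction: C_s' = 11.35 × 0.789 = 8.958 mg/L.

C_s ≈ 8.96 mg/L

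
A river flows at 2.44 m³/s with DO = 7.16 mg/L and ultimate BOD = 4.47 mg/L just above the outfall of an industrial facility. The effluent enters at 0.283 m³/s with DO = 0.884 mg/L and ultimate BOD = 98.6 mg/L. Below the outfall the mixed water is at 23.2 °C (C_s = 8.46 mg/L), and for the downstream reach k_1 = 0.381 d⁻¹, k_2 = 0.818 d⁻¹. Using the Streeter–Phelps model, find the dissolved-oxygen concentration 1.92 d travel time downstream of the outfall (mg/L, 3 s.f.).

Mixed DO = (2.44×7.16 + 0.283×0.884)/(2.44+0.283) = 17.72/2.723 = 6.508 mg/L.
Mixed L₀ = (2.44×4.47 + 0.283×98.6)/(2.723) = 38.81/2.723 = 14.25 mg/L.
Initial deficit D₀ = C_s − DO₀ = 8.46 − 6.508 = 1.952 mg/L.
D(1.92) = [0.381×14.25/(0.818−0.381)](e^(−0.381×1.92) − e^(−0.818×1.92)) + 1.952 e^(−0.818×1.92)
= 12.43 × (0.4812 − 0.2079) + 1.952 × 0.2079 = 3.801 mg/L.
DO = 8.46 − 3.801 = 4.659 mg/L.

DO ≈ 4.66 mg/L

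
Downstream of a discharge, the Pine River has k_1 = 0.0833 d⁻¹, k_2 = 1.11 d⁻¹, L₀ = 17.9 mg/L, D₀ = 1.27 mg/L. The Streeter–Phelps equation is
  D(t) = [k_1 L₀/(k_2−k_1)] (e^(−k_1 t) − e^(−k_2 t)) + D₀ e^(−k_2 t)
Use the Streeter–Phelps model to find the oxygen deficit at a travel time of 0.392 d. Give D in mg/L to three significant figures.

D ≈ 1.29 mg/L

k_1 L₀/(k_2−k_1) = 0.0833×17.9/(1.11−0.0833) = 1.491/1.027 = 1.452 mg/L.
e^(−k_1 t) = e^(−0.0833×0.3920) = 0.9679; e^(−k_2 t) = e^(−1.11×0.3920) = 0.6472.
D = 1.452 × (0.9679 − 0.6472) + 1.27 × 0.6472 = 0.4657 + 0.8219 = 1.288 mg/L.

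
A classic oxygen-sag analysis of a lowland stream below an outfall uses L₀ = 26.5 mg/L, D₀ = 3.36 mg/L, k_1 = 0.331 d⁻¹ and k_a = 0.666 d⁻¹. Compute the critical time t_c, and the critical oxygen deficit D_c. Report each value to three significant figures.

At the critical point dD/dt = 0, so k_1 L₀ e^(−k_1 t) = k_a D. Substituting D(t) from the Streeter–Phelps equation and solving for t gives
t_c = ln[(k_a/k_1)(1 − D₀(k_a−k_1)/(k_1 L₀))] / (k_a−k_1).
Here k_a−k_1 = 0.3350 d⁻¹ and 1 − D₀(k_a−k_1)/(k_1 L₀) = 1 − 3.36×0.3350/(0.331×26.5) = 0.8717, so
t_c = ln(2.012 × 0.8717) / 0.3350 = 0.5618 / 0.3350 = 1.677 d.
D_c = (k_1/k_a) L₀ e^(−k_1 t_c) = (0.331/0.666) × 26.5 × e^(−0.331×1.677) = 0.4970 × 26.5 × 0.5740 = 7.560 mg/L.

t_c ≈ 1.68 d; D_c ≈ 7.56 mg/L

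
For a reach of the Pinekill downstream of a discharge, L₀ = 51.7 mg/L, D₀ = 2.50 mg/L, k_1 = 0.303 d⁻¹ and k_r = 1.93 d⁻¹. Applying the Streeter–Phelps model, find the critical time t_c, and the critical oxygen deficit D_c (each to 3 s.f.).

t_c ≈ 0.953 d; D_c ≈ 6.08 mg/L

t_c = [1/(k_r−k_1)] ln[(k_r/k_1)(1 − D₀(k_r−k_1)/(k_1 L₀))]
= [1/(1.93−0.303)] ln[(1.93/0.303)(1 − 2.50×1.627/(0.303×51.7))]
= (1/1.627) ln[6.370 × 0.7403] = 0.6146 × ln(4.716) = 0.6146 × 1.551 = 0.9532 d.
D_c = (k_1/k_r) L₀ e^(−k_1 t_c) = (0.303/1.93) × 51.7 × e^(−0.303×0.9532) = 0.1570 × 51.7 × 0.7491 = 6.080 mg/L.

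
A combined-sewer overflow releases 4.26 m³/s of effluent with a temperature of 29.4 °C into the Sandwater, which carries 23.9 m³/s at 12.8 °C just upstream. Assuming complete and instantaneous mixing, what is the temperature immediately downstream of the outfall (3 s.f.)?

15.3 °C

Flow-weighted mixing: C = (Q_r C_r + Q_w C_w)/(Q_r + Q_w)
= (23.9×12.8 + 4.26×29.4)/(23.9 + 4.26) = 431.2/28.16 = 15.31 °C.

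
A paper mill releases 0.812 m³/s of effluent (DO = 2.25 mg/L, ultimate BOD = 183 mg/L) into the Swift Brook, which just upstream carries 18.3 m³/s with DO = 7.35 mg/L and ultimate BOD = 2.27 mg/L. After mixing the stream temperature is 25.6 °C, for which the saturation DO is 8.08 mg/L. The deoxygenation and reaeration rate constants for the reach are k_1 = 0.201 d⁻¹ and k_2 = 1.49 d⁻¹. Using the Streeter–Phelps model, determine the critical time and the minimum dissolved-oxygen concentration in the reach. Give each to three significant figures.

Mixed DO = (18.3×7.35 + 0.812×2.25)/(18.3+0.812) = 136.3/19.11 = 7.133 mg/L.
Mixed L₀ = (18.3×2.27 + 0.812×183)/(19.11) = 190.1/19.11 = 9.949 mg/L.
Initial deficit D₀ = C_s − DO₀ = 8.08 − 7.133 = 0.9467 mg/L.
t_c = (1/1.289) ln[(1.49/0.201)(1 − 0.9467×1.289/(0.201×9.949))] = 0.7758 × ln(2.889) = 0.8231 d.
D_c = (0.201/1.49) × 9.949 × e^(−0.201×0.8231) = 0.1349 × 9.949 × 0.8475 = 1.137 mg/L.
Minimum DO = 8.08 − 1.137 = 6.943 mg/L.

t_c ≈ 0.823 d; minimum DO ≈ 6.94 mg/L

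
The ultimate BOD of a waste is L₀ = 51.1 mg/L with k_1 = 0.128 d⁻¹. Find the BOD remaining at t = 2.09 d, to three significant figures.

L ≈ 39.1 mg/L

L_t = L₀ e^(−k_1 t) = 51.1 × e^(−0.128×2.09) = 51.1 × 0.7653 = 39.11 mg/L.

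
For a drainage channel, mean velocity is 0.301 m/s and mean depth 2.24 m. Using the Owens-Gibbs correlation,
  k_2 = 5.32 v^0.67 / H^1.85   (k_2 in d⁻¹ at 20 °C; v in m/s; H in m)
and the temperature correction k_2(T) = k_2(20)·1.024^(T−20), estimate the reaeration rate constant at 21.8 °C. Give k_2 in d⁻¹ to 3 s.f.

k_2 ≈ 0.559 d⁻¹

k_2(20) = 5.32 × 0.301^0.67 / 2.24^1.85 = 5.32 × 0.4473 / 4.446 = 0.5353 d⁻¹.
k_2(21.8) = 0.5353 × 1.024^(21.8−20) = 0.5353 × 1.044 = 0.5586 d⁻¹.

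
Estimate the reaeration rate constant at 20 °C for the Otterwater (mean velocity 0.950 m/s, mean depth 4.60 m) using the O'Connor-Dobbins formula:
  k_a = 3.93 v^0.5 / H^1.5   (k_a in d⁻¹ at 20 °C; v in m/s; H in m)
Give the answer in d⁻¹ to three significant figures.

k_a ≈ 0.388 d⁻¹

k_a = 3.93 × 0.950^0.5 / 4.60^1.5 = 3.93 × 0.9747 / 9.866 = 0.3883 d⁻¹.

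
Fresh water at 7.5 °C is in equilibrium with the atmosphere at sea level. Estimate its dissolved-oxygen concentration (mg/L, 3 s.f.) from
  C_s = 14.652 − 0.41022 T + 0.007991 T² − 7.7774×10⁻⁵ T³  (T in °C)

C_s = 14.652 − 0.41022×7.5 + 0.007991×7.5² − 7.7774×10⁻⁵×7.5³ = 11.99 mg/L.

C_s ≈ 12.0 mg/L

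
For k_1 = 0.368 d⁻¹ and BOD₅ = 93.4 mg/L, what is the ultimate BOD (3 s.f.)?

L₀ ≈ 111 mg/L

BOD₅ = L₀(1 − e^(−5k_1)) ⇒ L₀ = BOD₅ / (1 − e^(−5×0.368))
= 93.4 / (1 − 0.1588) = 93.4 / 0.8412 = 111.0 mg/L.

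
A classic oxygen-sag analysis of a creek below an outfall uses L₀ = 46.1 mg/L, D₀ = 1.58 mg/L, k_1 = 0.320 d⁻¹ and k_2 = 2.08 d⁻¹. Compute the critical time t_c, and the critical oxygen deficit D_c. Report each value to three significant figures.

t_c ≈ 0.945 d; D_c ≈ 5.24 mg/L

t_c = [1/(k_2−k_1)] ln[(k_2/k_1)(1 − D₀(k_2−k_1)/(k_1 L₀))]
= [1/(2.08−0.320)] ln[(2.08/0.320)(1 − 1.58×1.760/(0.320×46.1))]
= (1/1.760) ln[6.500 × 0.8115] = 0.5682 × ln(5.275) = 0.5682 × 1.663 = 0.9448 d.
L(t_c) = L₀ e^(−k_1 t_c) = 46.1 × 0.7391 = 34.07 mg/L, and at the critical point k_2 D_c = k_1 L, so D_c = (0.320/2.08) × 34.07 = 5.242 mg/L.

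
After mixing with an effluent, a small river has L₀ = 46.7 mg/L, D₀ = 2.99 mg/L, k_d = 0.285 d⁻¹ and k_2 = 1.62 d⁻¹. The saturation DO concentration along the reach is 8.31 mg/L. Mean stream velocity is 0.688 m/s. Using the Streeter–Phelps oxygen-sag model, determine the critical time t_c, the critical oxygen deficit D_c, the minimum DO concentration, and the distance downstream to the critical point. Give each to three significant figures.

t_c ≈ 1.03 d; D_c ≈ 6.12 mg/L; min DO ≈ 2.19 mg/L; x_c ≈ 61.5 km

With k_2/k_d = 5.684 and 1 − D₀(k_2−k_d)/(k_d L₀) = 0.7001,
t_c = ln(5.684 × 0.7001) / (1.62 − 0.285) = ln(3.979) / 1.335 = 1.381/1.335 = 1.035 d.
D_c = (k_d/k_2) L₀ e^(−k_d t_c) = (0.285/1.62) × 46.7 × e^(−0.285×1.035) = 0.1759 × 46.7 × 0.7446 = 6.118 mg/L.
Minimum DO = C_s − D_c = 8.31 − 6.118 = 2.192 mg/L.
x_c = v t_c = 0.688 m/s × 1.035 d × 86400 s/d = 61500 m ≈ 61.5 km.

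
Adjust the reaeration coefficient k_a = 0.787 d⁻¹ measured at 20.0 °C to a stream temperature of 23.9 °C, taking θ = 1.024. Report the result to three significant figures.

k_a ≈ 0.863 d⁻¹

k_a(T₂) = k_a(T₁) · θ^(T₂−T₁) = 0.787 × 1.024^(23.9−20.0)
= 0.787 × 1.024^3.90 = 0.787 × 1.097 = 0.8633 d⁻¹.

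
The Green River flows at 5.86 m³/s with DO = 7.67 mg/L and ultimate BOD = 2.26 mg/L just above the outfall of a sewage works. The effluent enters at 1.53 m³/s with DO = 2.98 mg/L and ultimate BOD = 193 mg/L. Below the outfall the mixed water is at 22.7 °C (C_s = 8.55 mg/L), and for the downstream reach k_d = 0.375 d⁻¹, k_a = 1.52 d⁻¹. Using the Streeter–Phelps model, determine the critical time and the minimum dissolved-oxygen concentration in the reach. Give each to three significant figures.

t_c ≈ 1.10 d; minimum DO ≈ 1.72 mg/L

Mixed DO = (5.86×7.67 + 1.53×2.98)/(5.86+1.53) = 49.51/7.390 = 6.699 mg/L.
Mixed L₀ = (5.86×2.26 + 1.53×193)/(7.390) = 308.5/7.390 = 41.75 mg/L.
Initial deficit D₀ = C_s − DO₀ = 8.55 − 6.699 = 1.851 mg/L.
t_c = (1/1.145) ln[(1.52/0.375)(1 − 1.851×1.145/(0.375×41.75))] = 0.8734 × ln(3.505) = 1.095 d.
D_c = (0.375/1.52) × 41.75 × e^(−0.375×1.095) = 0.2467 × 41.75 × 0.6632 = 6.831 mg/L.
Minimum DO = 8.55 − 6.831 = 1.719 mg/L.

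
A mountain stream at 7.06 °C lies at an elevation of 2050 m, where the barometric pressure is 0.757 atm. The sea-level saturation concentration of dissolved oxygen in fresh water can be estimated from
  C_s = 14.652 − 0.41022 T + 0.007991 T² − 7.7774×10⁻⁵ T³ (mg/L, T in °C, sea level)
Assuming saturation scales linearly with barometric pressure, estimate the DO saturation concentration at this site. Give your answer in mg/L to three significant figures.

C_s ≈ 9.18 mg/L

At sea level: C_s = 14.652 − 0.41022×7.06 + 0.007991×7.06² − 7.7774×10⁻⁵×7.06³ = 12.13 mg/L.
Pressure correction: C_s' = 12.13 × 0.757 = 9.180 mg/L.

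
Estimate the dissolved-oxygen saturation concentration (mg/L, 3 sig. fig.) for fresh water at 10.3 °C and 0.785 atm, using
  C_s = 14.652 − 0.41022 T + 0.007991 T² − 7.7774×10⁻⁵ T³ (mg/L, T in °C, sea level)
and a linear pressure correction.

At sea level: C_s = 14.652 − 0.41022×10.3 + 0.007991×10.3² − 7.7774×10⁻⁵×10.3³ = 11.19 mg/L.
Pressure correction: C_s' = 11.19 × 0.785 = 8.784 mg/L.

C_s ≈ 8.78 mg/L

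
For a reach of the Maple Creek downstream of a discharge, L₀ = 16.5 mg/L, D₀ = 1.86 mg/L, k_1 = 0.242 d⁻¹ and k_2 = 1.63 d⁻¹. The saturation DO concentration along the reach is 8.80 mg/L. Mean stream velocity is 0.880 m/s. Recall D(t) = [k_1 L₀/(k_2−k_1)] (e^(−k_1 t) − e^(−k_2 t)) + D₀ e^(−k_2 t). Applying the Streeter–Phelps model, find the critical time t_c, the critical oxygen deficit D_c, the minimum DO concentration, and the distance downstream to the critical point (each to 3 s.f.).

t_c = [1/(k_2−k_1)] ln[(k_2/k_1)(1 − D₀(k_2−k_1)/(k_1 L₀))]
= [1/(1.63−0.242)] ln[(1.63/0.242)(1 − 1.86×1.388/(0.242×16.5))]
= (1/1.388) ln[6.736 × 0.3534] = 0.7205 × ln(2.381) = 0.7205 × 0.8674 = 0.6249 d.
D_c = (k_1/k_2) L₀ e^(−k_1 t_c) = (0.242/1.63) × 16.5 × e^(−0.242×0.6249) = 0.1485 × 16.5 × 0.8597 = 2.106 mg/L.
Minimum DO = C_s − D_c = 8.80 − 2.106 = 6.694 mg/L.
x_c = v t_c = 0.880 m/s × 0.6249 d × 86400 s/d = 47510 m ≈ 47.5 km.

t_c ≈ 0.625 d; D_c ≈ 2.11 mg/L; min DO ≈ 6.69 mg/L; x_c ≈ 47.5 km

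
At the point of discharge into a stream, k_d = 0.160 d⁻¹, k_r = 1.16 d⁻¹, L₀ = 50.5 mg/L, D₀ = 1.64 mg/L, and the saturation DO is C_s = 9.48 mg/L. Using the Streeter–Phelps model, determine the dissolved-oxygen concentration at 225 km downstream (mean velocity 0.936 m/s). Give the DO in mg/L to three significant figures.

DO ≈ 4.56 mg/L

Travel time t = x/v = 225 km / (0.936 m/s) = 225000 m / 0.936 m/s = 240400 s = 2.782 d.
k_d L₀/(k_r−k_d) = 0.160×50.5/(1.16−0.160) = 8.080/1.000 = 8.080 mg/L.
e^(−k_d t) = e^(−0.160×2.782) = 0.6407; e^(−k_r t) = e^(−1.16×2.782) = 0.03966.
D = 8.080 × (0.6407 − 0.03966) + 1.64 × 0.03966 = 4.857 + 0.06504 = 4.922 mg/L.
DO = C_s − D = 9.48 − 4.922 = 4.558 mg/L.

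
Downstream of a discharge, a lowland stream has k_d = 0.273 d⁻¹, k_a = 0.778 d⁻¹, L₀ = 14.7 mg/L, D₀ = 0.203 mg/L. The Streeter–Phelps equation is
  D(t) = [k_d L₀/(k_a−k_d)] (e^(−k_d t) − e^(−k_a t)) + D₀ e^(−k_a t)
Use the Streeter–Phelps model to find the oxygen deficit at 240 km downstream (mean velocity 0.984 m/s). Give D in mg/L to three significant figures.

Travel time t = x/v = 240 km / (0.984 m/s) = 240000 m / 0.984 m/s = 243900 s = 2.823 d.
k_d L₀/(k_a−k_d) = 0.273×14.7/(0.778−0.273) = 4.013/0.5050 = 7.947 mg/L.
e^(−k_d t) = e^(−0.273×2.823) = 0.4627; e^(−k_a t) = e^(−0.778×2.823) = 0.1112.
D = 7.947 × (0.4627 − 0.1112) + 0.203 × 0.1112 = 2.793 + 0.02258 = 2.816 mg/L.

D ≈ 2.82 mg/L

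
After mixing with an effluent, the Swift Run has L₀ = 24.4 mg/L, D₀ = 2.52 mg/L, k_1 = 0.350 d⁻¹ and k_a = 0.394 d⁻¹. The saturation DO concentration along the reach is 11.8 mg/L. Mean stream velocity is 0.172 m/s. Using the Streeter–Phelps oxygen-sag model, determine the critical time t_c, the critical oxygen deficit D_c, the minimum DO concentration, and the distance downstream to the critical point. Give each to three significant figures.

With k_a/k_1 = 1.126 and 1 − D₀(k_a−k_1)/(k_1 L₀) = 0.9870,
t_c = ln(1.126 × 0.9870) / (0.394 − 0.350) = ln(1.111) / 0.04400 = 0.1053/0.04400 = 2.394 d.
D_c = (k_1/k_a) L₀ e^(−k_1 t_c) = (0.350/0.394) × 24.4 × e^(−0.350×2.394) = 0.8883 × 24.4 × 0.4326 = 9.376 mg/L.
Minimum DO = C_s − D_c = 11.8 − 9.376 = 2.424 mg/L.
x_c = v t_c = 0.172 m/s × 2.394 d × 86400 s/d = 35580 m ≈ 35.6 km.

t_c ≈ 2.39 d; D_c ≈ 9.38 mg/L; min DO ≈ 2.42 mg/L; x_c ≈ 35.6 km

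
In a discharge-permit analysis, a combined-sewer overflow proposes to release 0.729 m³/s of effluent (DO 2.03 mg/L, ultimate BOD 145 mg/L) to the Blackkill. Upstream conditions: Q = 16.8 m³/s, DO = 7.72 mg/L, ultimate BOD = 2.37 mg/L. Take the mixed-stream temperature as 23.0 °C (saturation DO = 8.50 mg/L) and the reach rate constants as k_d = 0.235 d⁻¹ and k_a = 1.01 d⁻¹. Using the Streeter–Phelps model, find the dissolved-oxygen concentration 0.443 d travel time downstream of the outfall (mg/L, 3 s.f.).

DO ≈ 7.19 mg/L

Mixed DO = (16.8×7.72 + 0.729×2.03)/(16.8+0.729) = 131.2/17.53 = 7.483 mg/L.
Mixed L₀ = (16.8×2.37 + 0.729×145)/(17.53) = 145.5/17.53 = 8.302 mg/L.
Initial deficit D₀ = C_s − DO₀ = 8.50 − 7.483 = 1.017 mg/L.
D(0.443) = [0.235×8.302/(1.01−0.235)](e^(−0.235×0.443) − e^(−1.01×0.443)) + 1.017 e^(−1.01×0.443)
= 2.517 × (0.9011 − 0.6393) + 1.017 × 0.6393 = 1.309 mg/L.
DO = 8.50 − 1.309 = 7.191 mg/L.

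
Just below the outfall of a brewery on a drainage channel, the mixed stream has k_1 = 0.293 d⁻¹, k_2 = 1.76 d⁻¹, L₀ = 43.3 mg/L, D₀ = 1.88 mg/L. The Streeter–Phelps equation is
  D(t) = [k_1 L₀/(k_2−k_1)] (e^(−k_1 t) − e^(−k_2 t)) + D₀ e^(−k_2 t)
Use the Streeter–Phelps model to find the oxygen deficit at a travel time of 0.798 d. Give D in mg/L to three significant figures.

k_1 L₀/(k_2−k_1) = 0.293×43.3/(1.76−0.293) = 12.69/1.467 = 8.648 mg/L.
e^(−k_1 t) = e^(−0.293×0.7980) = 0.7915; e^(−k_2 t) = e^(−1.76×0.7980) = 0.2455.
D = 8.648 × (0.7915 − 0.2455) + 1.88 × 0.2455 = 4.722 + 0.4615 = 5.184 mg/L.

D ≈ 5.18 mg/L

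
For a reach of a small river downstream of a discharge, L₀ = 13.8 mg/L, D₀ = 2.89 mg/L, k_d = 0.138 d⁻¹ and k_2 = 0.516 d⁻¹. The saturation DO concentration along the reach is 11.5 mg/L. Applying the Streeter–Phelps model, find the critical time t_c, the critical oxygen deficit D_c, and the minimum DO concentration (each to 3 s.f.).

t_c ≈ 1.23 d; D_c ≈ 3.11 mg/L; min DO ≈ 8.39 mg/L

At the critical point dD/dt = 0, so k_d L₀ e^(−k_d t) = k_2 D. Substituting D(t) from the Streeter–Phelps equation and solving for t gives
t_c = ln[(k_2/k_d)(1 − D₀(k_2−k_d)/(k_d L₀))] / (k_2−k_d).
Here k_2−k_d = 0.3780 d⁻¹ and 1 − D₀(k_2−k_d)/(k_d L₀) = 1 − 2.89×0.3780/(0.138×13.8) = 0.4264, so
t_c = ln(3.739 × 0.4264) / 0.3780 = 0.4664 / 0.3780 = 1.234 d.
D_c = (k_d/k_2) L₀ e^(−k_d t_c) = (0.138/0.516) × 13.8 × e^(−0.138×1.234) = 0.2674 × 13.8 × 0.8434 = 3.113 mg/L.
Minimum DO = C_s − D_c = 11.5 − 3.113 = 8.387 mg/L.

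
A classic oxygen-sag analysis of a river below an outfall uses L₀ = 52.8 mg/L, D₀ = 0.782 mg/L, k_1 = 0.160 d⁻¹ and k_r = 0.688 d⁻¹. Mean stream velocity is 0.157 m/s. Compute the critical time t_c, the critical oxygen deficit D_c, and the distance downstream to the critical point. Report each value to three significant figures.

t_c ≈ 2.67 d; D_c ≈ 8.01 mg/L; x_c ≈ 36.2 km

With k_r/k_1 = 4.300 and 1 − D₀(k_r−k_1)/(k_1 L₀) = 0.9511,
t_c = ln(4.300 × 0.9511) / (0.688 − 0.160) = ln(4.090) / 0.5280 = 1.409/0.5280 = 2.668 d.
D_c = (k_1/k_r) L₀ e^(−k_1 t_c) = (0.160/0.688) × 52.8 × e^(−0.160×2.668) = 0.2326 × 52.8 × 0.6526 = 8.013 mg/L.
x_c = v t_c = 0.157 m/s × 2.668 d × 86400 s/d = 36190 m ≈ 36.2 km.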